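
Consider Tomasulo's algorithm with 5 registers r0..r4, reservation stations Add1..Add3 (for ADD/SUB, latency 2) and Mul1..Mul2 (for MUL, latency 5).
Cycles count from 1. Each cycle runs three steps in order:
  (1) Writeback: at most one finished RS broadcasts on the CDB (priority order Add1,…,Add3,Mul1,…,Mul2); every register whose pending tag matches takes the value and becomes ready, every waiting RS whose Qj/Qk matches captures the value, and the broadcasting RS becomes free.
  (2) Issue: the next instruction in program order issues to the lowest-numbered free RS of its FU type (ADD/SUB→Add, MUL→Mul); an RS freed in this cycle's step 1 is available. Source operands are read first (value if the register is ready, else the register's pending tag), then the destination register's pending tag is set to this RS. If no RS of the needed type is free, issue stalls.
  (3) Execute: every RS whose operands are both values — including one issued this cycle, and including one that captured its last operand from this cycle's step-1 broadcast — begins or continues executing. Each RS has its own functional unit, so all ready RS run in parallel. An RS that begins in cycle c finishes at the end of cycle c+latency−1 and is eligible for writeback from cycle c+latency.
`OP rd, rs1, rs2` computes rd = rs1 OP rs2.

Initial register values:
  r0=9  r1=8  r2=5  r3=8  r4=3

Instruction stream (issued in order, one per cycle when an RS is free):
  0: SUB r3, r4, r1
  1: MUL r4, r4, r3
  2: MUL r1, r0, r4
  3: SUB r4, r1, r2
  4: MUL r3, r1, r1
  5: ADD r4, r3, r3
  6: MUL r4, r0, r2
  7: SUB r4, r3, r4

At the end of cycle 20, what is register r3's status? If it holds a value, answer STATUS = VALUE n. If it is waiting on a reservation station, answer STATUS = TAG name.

cycle 1: issue SUB r3<-Add1 // r0:9,r1:8,r2:5,r3:Add1,r4:3
cycle 2: issue MUL r4<-Mul1 // r0:9,r1:8,r2:5,r3:Add1,r4:Mul1
cycle 3: CDB Add1=-5; issue MUL r1<-Mul2 // r0:9,r1:Mul2,r2:5,r3:-5,r4:Mul1
cycle 4: issue SUB r4<-Add1 // r0:9,r1:Mul2,r2:5,r3:-5,r4:Add1
cycle 5: stall // r0:9,r1:Mul2,r2:5,r3:-5,r4:Add1
cycle 6: stall // r0:9,r1:Mul2,r2:5,r3:-5,r4:Add1
cycle 7: stall // r0:9,r1:Mul2,r2:5,r3:-5,r4:Add1
cycle 8: CDB Mul1=-15; issue MUL r3<-Mul1 // r0:9,r1:Mul2,r2:5,r3:Mul1,r4:Add1
cycle 9: issue ADD r4<-Add2 // r0:9,r1:Mul2,r2:5,r3:Mul1,r4:Add2
cycle 10: stall // r0:9,r1:Mul2,r2:5,r3:Mul1,r4:Add2
cycle 11: stall // r0:9,r1:Mul2,r2:5,r3:Mul1,r4:Add2
cycle 12: stall // r0:9,r1:Mul2,r2:5,r3:Mul1,r4:Add2
cycle 13: CDB Mul2=-135; issue MUL r4<-Mul2 // r0:9,r1:-135,r2:5,r3:Mul1,r4:Mul2
cycle 14: issue SUB r4<-Add3 // r0:9,r1:-135,r2:5,r3:Mul1,r4:Add3
cycle 15: CDB Add1=-140 // r0:9,r1:-135,r2:5,r3:Mul1,r4:Add3
cycle 16: - // r0:9,r1:-135,r2:5,r3:Mul1,r4:Add3
cycle 17: - // r0:9,r1:-135,r2:5,r3:Mul1,r4:Add3
cycle 18: CDB Mul1=18225 // r0:9,r1:-135,r2:5,r3:18225,r4:Add3
cycle 19: CDB Mul2=45 // r0:9,r1:-135,r2:5,r3:18225,r4:Add3
cycle 20: CDB Add2=36450 // r0:9,r1:-135,r2:5,r3:18225,r4:Add3

STATUS = VALUE 18225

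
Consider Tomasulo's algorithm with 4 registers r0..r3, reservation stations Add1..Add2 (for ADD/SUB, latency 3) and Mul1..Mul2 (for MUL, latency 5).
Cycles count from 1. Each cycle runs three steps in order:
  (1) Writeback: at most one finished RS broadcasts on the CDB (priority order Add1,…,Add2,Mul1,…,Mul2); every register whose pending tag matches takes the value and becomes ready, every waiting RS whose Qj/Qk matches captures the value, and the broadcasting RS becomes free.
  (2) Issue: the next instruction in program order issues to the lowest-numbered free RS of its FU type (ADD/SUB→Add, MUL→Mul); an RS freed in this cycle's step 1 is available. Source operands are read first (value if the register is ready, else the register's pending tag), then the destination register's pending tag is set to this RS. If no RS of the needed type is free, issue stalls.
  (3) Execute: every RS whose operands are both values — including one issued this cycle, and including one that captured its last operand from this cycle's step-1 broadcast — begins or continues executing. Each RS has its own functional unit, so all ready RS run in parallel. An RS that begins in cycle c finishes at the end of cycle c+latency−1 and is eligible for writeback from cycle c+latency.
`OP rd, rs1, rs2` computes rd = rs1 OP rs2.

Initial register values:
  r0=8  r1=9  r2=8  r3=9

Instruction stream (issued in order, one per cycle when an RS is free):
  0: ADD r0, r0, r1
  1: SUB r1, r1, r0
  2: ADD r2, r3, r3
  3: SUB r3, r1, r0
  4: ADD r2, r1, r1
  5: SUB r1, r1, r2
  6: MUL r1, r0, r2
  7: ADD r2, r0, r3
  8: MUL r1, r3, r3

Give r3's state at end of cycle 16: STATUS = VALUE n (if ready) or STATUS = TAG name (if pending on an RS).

STATUS = VALUE -25

cycle 1: issue ADD r0<-Add1 // r0:Add1,r1:9,r2:8,r3:9
cycle 2: issue SUB r1<-Add2 // r0:Add1,r1:Add2,r2:8,r3:9
cycle 3: stall // r0:Add1,r1:Add2,r2:8,r3:9
cycle 4: CDB Add1=17; issue ADD r2<-Add1 // r0:17,r1:Add2,r2:Add1,r3:9
cycle 5: stall // r0:17,r1:Add2,r2:Add1,r3:9
cycle 6: stall // r0:17,r1:Add2,r2:Add1,r3:9
cycle 7: CDB Add1=18; issue SUB r3<-Add1 // r0:17,r1:Add2,r2:18,r3:Add1
cycle 8: CDB Add2=-8; issue ADD r2<-Add2 // r0:17,r1:-8,r2:Add2,r3:Add1
cycle 9: stall // r0:17,r1:-8,r2:Add2,r3:Add1
cycle 10: stall // r0:17,r1:-8,r2:Add2,r3:Add1
cycle 11: CDB Add1=-25; issue SUB r1<-Add1 // r0:17,r1:Add1,r2:Add2,r3:-25
cycle 12: CDB Add2=-16; issue MUL r1<-Mul1 // r0:17,r1:Mul1,r2:-16,r3:-25
cycle 13: issue ADD r2<-Add2 // r0:17,r1:Mul1,r2:Add2,r3:-25
cycle 14: issue MUL r1<-Mul2 // r0:17,r1:Mul2,r2:Add2,r3:-25
cycle 15: CDB Add1=8 // r0:17,r1:Mul2,r2:Add2,r3:-25
cycle 16: CDB Add2=-8 // r0:17,r1:Mul2,r2:-8,r3:-25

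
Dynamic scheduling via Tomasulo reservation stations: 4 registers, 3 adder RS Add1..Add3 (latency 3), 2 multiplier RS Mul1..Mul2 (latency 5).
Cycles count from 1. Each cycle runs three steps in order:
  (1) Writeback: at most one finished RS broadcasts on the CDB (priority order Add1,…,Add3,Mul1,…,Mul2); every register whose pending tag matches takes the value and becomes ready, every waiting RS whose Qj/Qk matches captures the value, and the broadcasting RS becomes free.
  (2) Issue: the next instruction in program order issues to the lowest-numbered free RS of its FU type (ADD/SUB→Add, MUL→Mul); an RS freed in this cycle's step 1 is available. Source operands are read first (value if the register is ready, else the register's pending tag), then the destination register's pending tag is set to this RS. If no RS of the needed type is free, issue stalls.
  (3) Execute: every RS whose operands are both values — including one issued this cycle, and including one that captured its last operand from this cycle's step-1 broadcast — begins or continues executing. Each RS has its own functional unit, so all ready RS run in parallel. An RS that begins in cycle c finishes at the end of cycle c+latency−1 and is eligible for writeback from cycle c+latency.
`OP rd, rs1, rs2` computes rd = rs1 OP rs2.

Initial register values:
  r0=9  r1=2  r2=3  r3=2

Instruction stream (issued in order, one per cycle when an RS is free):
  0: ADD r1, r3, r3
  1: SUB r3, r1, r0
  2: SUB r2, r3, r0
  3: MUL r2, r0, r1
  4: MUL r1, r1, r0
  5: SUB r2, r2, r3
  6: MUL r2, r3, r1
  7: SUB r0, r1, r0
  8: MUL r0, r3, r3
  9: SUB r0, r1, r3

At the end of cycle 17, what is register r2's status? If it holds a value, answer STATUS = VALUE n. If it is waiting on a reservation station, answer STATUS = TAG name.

c1: issue ADD r1<-Add1 | r0:9,r1:Add1,r2:3,r3:2
c2: issue SUB r3<-Add2 | r0:9,r1:Add1,r2:3,r3:Add2
c3: issue SUB r2<-Add3 | r0:9,r1:Add1,r2:Add3,r3:Add2
c4: CDB Add1=4; issue MUL r2<-Mul1 | r0:9,r1:4,r2:Mul1,r3:Add2
c5: issue MUL r1<-Mul2 | r0:9,r1:Mul2,r2:Mul1,r3:Add2
c6: issue SUB r2<-Add1 | r0:9,r1:Mul2,r2:Add1,r3:Add2
c7: CDB Add2=-5; stall | r0:9,r1:Mul2,r2:Add1,r3:-5
c8: stall | r0:9,r1:Mul2,r2:Add1,r3:-5
c9: CDB Mul1=36; issue MUL r2<-Mul1 | r0:9,r1:Mul2,r2:Mul1,r3:-5
c10: CDB Add3=-14; issue SUB r0<-Add2 | r0:Add2,r1:Mul2,r2:Mul1,r3:-5
c11: CDB Mul2=36; issue MUL r0<-Mul2 | r0:Mul2,r1:36,r2:Mul1,r3:-5
c12: CDB Add1=41; issue SUB r0<-Add1 | r0:Add1,r1:36,r2:Mul1,r3:-5
c13: - | r0:Add1,r1:36,r2:Mul1,r3:-5
c14: CDB Add2=27 | r0:Add1,r1:36,r2:Mul1,r3:-5
c15: CDB Add1=41 | r0:41,r1:36,r2:Mul1,r3:-5
c16: CDB Mul1=-180 | r0:41,r1:36,r2:-180,r3:-5
c17: CDB Mul2=25 | r0:41,r1:36,r2:-180,r3:-5

STATUS = VALUE -180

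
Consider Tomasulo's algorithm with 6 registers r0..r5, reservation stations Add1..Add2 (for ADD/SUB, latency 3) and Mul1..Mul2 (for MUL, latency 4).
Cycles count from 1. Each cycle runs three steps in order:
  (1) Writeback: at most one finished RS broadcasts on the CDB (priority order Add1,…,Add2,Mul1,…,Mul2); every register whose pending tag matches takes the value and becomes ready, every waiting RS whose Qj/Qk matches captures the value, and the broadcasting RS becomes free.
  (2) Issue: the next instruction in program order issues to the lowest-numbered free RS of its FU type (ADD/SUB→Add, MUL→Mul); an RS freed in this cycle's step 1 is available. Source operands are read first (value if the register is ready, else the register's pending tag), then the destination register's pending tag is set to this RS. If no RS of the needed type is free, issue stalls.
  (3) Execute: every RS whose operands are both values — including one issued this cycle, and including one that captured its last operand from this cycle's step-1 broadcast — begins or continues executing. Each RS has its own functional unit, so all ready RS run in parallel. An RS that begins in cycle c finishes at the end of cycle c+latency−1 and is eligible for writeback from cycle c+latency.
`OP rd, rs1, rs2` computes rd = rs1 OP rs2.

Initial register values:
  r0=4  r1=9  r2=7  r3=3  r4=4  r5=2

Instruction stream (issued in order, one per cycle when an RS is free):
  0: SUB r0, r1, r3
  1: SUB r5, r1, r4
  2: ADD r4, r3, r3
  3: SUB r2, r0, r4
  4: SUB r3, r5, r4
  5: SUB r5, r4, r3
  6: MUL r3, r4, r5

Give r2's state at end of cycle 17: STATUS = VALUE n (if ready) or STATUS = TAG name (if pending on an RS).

STATUS = VALUE 0

c1: issue SUB r0<-Add1 | r0:Add1,r1:9,r2:7,r3:3,r4:4,r5:2
c2: issue SUB r5<-Add2 | r0:Add1,r1:9,r2:7,r3:3,r4:4,r5:Add2
c3: stall | r0:Add1,r1:9,r2:7,r3:3,r4:4,r5:Add2
c4: CDB Add1=6; issue ADD r4<-Add1 | r0:6,r1:9,r2:7,r3:3,r4:Add1,r5:Add2
c5: CDB Add2=5; issue SUB r2<-Add2 | r0:6,r1:9,r2:Add2,r3:3,r4:Add1,r5:5
c6: stall | r0:6,r1:9,r2:Add2,r3:3,r4:Add1,r5:5
c7: CDB Add1=6; issue SUB r3<-Add1 | r0:6,r1:9,r2:Add2,r3:Add1,r4:6,r5:5
c8: stall | r0:6,r1:9,r2:Add2,r3:Add1,r4:6,r5:5
c9: stall | r0:6,r1:9,r2:Add2,r3:Add1,r4:6,r5:5
c10: CDB Add1=-1; issue SUB r5<-Add1 | r0:6,r1:9,r2:Add2,r3:-1,r4:6,r5:Add1
c11: CDB Add2=0; issue MUL r3<-Mul1 | r0:6,r1:9,r2:0,r3:Mul1,r4:6,r5:Add1
c12: - | r0:6,r1:9,r2:0,r3:Mul1,r4:6,r5:Add1
c13: CDB Add1=7 | r0:6,r1:9,r2:0,r3:Mul1,r4:6,r5:7
c14: - | r0:6,r1:9,r2:0,r3:Mul1,r4:6,r5:7
c15: - | r0:6,r1:9,r2:0,r3:Mul1,r4:6,r5:7
c16: - | r0:6,r1:9,r2:0,r3:Mul1,r4:6,r5:7
c17: CDB Mul1=42 | r0:6,r1:9,r2:0,r3:42,r4:6,r5:7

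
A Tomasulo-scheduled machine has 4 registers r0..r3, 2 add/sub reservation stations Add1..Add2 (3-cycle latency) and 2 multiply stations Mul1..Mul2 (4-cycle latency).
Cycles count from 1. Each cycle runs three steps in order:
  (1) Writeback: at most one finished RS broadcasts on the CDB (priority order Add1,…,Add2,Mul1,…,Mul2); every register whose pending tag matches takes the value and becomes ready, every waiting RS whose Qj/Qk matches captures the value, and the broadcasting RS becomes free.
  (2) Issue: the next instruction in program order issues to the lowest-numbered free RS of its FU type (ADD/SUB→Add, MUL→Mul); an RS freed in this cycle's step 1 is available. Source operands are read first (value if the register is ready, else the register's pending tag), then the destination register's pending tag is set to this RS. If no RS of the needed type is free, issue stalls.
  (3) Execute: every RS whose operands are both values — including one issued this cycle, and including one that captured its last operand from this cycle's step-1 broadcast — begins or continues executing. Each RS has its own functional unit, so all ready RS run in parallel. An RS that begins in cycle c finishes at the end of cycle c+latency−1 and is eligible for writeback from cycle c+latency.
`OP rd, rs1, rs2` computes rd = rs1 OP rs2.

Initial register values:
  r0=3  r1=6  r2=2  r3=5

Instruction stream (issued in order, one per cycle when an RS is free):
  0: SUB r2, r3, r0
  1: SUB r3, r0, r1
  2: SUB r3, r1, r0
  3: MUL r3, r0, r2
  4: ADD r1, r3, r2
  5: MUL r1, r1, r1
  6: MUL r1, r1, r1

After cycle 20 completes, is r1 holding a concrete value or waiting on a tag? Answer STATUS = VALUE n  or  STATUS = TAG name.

STATUS = VALUE 4096

  c1: issue SUB r2<-Add1  regs: r0:3,r1:6,r2:Add1,r3:5
  c2: issue SUB r3<-Add2  regs: r0:3,r1:6,r2:Add1,r3:Add2
  c3: stall  regs: r0:3,r1:6,r2:Add1,r3:Add2
  c4: CDB Add1=2; issue SUB r3<-Add1  regs: r0:3,r1:6,r2:2,r3:Add1
  c5: CDB Add2=-3; issue MUL r3<-Mul1  regs: r0:3,r1:6,r2:2,r3:Mul1
  c6: issue ADD r1<-Add2  regs: r0:3,r1:Add2,r2:2,r3:Mul1
  c7: CDB Add1=3; issue MUL r1<-Mul2  regs: r0:3,r1:Mul2,r2:2,r3:Mul1
  c8: stall  regs: r0:3,r1:Mul2,r2:2,r3:Mul1
  c9: CDB Mul1=6; issue MUL r1<-Mul1  regs: r0:3,r1:Mul1,r2:2,r3:6
  c10: -  regs: r0:3,r1:Mul1,r2:2,r3:6
  c11: -  regs: r0:3,r1:Mul1,r2:2,r3:6
  c12: CDB Add2=8  regs: r0:3,r1:Mul1,r2:2,r3:6
  c13: -  regs: r0:3,r1:Mul1,r2:2,r3:6
  c14: -  regs: r0:3,r1:Mul1,r2:2,r3:6
  c15: -  regs: r0:3,r1:Mul1,r2:2,r3:6
  c16: CDB Mul2=64  regs: r0:3,r1:Mul1,r2:2,r3:6
  c17: -  regs: r0:3,r1:Mul1,r2:2,r3:6
  c18: -  regs: r0:3,r1:Mul1,r2:2,r3:6
  c19: -  regs: r0:3,r1:Mul1,r2:2,r3:6
  c20: CDB Mul1=4096  regs: r0:3,r1:4096,r2:2,r3:6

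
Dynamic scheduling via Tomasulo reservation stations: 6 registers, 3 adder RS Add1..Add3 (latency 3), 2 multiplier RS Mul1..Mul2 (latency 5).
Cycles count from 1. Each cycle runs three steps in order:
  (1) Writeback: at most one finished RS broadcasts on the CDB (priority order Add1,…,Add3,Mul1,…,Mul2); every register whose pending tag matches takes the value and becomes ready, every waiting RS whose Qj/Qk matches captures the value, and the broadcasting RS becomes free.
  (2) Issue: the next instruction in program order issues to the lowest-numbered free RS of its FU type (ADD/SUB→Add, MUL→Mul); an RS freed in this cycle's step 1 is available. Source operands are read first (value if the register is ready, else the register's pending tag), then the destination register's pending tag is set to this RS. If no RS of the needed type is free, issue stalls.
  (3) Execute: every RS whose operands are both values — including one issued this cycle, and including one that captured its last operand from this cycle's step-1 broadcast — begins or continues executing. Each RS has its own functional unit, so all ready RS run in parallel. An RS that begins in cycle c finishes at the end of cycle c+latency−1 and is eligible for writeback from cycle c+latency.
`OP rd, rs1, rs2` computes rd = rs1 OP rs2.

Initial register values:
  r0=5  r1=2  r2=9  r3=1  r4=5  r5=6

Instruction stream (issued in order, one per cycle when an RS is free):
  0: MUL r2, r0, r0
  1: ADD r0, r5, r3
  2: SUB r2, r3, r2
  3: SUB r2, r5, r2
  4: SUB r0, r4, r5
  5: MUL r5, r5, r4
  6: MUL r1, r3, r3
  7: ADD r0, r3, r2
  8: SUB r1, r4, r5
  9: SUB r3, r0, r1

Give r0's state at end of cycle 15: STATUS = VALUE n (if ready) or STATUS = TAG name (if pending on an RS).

  c1: issue MUL r2<-Mul1  regs: r0:5,r1:2,r2:Mul1,r3:1,r4:5,r5:6
  c2: issue ADD r0<-Add1  regs: r0:Add1,r1:2,r2:Mul1,r3:1,r4:5,r5:6
  c3: issue SUB r2<-Add2  regs: r0:Add1,r1:2,r2:Add2,r3:1,r4:5,r5:6
  c4: issue SUB r2<-Add3  regs: r0:Add1,r1:2,r2:Add3,r3:1,r4:5,r5:6
  c5: CDB Add1=7; issue SUB r0<-Add1  regs: r0:Add1,r1:2,r2:Add3,r3:1,r4:5,r5:6
  c6: CDB Mul1=25; issue MUL r5<-Mul1  regs: r0:Add1,r1:2,r2:Add3,r3:1,r4:5,r5:Mul1
  c7: issue MUL r1<-Mul2  regs: r0:Add1,r1:Mul2,r2:Add3,r3:1,r4:5,r5:Mul1
  c8: CDB Add1=-1; issue ADD r0<-Add1  regs: r0:Add1,r1:Mul2,r2:Add3,r3:1,r4:5,r5:Mul1
  c9: CDB Add2=-24; issue SUB r1<-Add2  regs: r0:Add1,r1:Add2,r2:Add3,r3:1,r4:5,r5:Mul1
  c10: stall  regs: r0:Add1,r1:Add2,r2:Add3,r3:1,r4:5,r5:Mul1
  c11: CDB Mul1=30; stall  regs: r0:Add1,r1:Add2,r2:Add3,r3:1,r4:5,r5:30
  c12: CDB Add3=30; issue SUB r3<-Add3  regs: r0:Add1,r1:Add2,r2:30,r3:Add3,r4:5,r5:30
  c13: CDB Mul2=1  regs: r0:Add1,r1:Add2,r2:30,r3:Add3,r4:5,r5:30
  c14: CDB Add2=-25  regs: r0:Add1,r1:-25,r2:30,r3:Add3,r4:5,r5:30
  c15: CDB Add1=31  regs: r0:31,r1:-25,r2:30,r3:Add3,r4:5,r5:30

STATUS = VALUE 31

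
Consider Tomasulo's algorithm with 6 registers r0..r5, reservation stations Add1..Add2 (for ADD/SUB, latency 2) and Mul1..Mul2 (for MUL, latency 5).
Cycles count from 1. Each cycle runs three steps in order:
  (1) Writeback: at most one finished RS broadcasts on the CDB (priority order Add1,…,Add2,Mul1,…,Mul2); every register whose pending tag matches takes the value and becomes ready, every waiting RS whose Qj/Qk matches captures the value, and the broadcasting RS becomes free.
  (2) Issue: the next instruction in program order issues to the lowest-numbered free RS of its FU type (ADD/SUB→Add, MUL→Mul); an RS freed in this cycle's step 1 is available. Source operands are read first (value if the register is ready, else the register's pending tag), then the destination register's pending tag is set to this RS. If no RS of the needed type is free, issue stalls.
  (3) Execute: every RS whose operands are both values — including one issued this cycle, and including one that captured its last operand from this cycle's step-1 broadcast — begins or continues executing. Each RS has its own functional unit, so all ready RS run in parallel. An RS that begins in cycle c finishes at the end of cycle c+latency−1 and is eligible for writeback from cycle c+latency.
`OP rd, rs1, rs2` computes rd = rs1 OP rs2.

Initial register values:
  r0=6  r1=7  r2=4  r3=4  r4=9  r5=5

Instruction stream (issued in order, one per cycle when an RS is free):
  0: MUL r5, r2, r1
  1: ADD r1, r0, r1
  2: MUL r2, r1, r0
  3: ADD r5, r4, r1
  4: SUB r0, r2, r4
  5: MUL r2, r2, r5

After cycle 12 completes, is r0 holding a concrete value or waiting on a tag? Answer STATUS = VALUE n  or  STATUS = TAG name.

STATUS = VALUE 69

cycle 1: issue MUL r5<-Mul1 // r0:6,r1:7,r2:4,r3:4,r4:9,r5:Mul1
cycle 2: issue ADD r1<-Add1 // r0:6,r1:Add1,r2:4,r3:4,r4:9,r5:Mul1
cycle 3: issue MUL r2<-Mul2 // r0:6,r1:Add1,r2:Mul2,r3:4,r4:9,r5:Mul1
cycle 4: CDB Add1=13; issue ADD r5<-Add1 // r0:6,r1:13,r2:Mul2,r3:4,r4:9,r5:Add1
cycle 5: issue SUB r0<-Add2 // r0:Add2,r1:13,r2:Mul2,r3:4,r4:9,r5:Add1
cycle 6: CDB Add1=22; stall // r0:Add2,r1:13,r2:Mul2,r3:4,r4:9,r5:22
cycle 7: CDB Mul1=28; issue MUL r2<-Mul1 // r0:Add2,r1:13,r2:Mul1,r3:4,r4:9,r5:22
cycle 8: - // r0:Add2,r1:13,r2:Mul1,r3:4,r4:9,r5:22
cycle 9: CDB Mul2=78 // r0:Add2,r1:13,r2:Mul1,r3:4,r4:9,r5:22
cycle 10: - // r0:Add2,r1:13,r2:Mul1,r3:4,r4:9,r5:22
cycle 11: CDB Add2=69 // r0:69,r1:13,r2:Mul1,r3:4,r4:9,r5:22
cycle 12: - // r0:69,r1:13,r2:Mul1,r3:4,r4:9,r5:22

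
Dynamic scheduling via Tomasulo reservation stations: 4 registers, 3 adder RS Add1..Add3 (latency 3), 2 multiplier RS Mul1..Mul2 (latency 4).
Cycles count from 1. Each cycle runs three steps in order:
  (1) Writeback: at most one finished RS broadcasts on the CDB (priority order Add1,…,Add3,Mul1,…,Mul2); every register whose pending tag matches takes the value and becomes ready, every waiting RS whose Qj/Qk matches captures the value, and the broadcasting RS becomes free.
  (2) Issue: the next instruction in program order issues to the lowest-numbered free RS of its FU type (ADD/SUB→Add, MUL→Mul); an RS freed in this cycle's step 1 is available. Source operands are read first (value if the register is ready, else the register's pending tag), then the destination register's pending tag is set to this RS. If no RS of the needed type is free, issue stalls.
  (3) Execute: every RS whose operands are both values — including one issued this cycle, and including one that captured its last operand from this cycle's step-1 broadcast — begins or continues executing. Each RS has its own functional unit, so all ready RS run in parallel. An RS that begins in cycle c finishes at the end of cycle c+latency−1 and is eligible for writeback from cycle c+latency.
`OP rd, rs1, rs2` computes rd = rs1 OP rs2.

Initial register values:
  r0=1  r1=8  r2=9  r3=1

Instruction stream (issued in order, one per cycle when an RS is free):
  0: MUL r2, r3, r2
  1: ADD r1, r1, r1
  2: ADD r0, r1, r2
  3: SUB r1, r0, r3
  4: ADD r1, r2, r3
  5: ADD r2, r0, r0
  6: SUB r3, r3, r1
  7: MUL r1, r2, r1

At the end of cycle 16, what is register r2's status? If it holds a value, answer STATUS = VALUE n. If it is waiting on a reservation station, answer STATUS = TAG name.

c1: issue MUL r2<-Mul1 | r0:1,r1:8,r2:Mul1,r3:1
c2: issue ADD r1<-Add1 | r0:1,r1:Add1,r2:Mul1,r3:1
c3: issue ADD r0<-Add2 | r0:Add2,r1:Add1,r2:Mul1,r3:1
c4: issue SUB r1<-Add3 | r0:Add2,r1:Add3,r2:Mul1,r3:1
c5: CDB Add1=16; issue ADD r1<-Add1 | r0:Add2,r1:Add1,r2:Mul1,r3:1
c6: CDB Mul1=9; stall | r0:Add2,r1:Add1,r2:9,r3:1
c7: stall | r0:Add2,r1:Add1,r2:9,r3:1
c8: stall | r0:Add2,r1:Add1,r2:9,r3:1
c9: CDB Add1=10; issue ADD r2<-Add1 | r0:Add2,r1:10,r2:Add1,r3:1
c10: CDB Add2=25; issue SUB r3<-Add2 | r0:25,r1:10,r2:Add1,r3:Add2
c11: issue MUL r1<-Mul1 | r0:25,r1:Mul1,r2:Add1,r3:Add2
c12: - | r0:25,r1:Mul1,r2:Add1,r3:Add2
c13: CDB Add1=50 | r0:25,r1:Mul1,r2:50,r3:Add2
c14: CDB Add2=-9 | r0:25,r1:Mul1,r2:50,r3:-9
c15: CDB Add3=24 | r0:25,r1:Mul1,r2:50,r3:-9
c16: - | r0:25,r1:Mul1,r2:50,r3:-9

STATUS = VALUE 50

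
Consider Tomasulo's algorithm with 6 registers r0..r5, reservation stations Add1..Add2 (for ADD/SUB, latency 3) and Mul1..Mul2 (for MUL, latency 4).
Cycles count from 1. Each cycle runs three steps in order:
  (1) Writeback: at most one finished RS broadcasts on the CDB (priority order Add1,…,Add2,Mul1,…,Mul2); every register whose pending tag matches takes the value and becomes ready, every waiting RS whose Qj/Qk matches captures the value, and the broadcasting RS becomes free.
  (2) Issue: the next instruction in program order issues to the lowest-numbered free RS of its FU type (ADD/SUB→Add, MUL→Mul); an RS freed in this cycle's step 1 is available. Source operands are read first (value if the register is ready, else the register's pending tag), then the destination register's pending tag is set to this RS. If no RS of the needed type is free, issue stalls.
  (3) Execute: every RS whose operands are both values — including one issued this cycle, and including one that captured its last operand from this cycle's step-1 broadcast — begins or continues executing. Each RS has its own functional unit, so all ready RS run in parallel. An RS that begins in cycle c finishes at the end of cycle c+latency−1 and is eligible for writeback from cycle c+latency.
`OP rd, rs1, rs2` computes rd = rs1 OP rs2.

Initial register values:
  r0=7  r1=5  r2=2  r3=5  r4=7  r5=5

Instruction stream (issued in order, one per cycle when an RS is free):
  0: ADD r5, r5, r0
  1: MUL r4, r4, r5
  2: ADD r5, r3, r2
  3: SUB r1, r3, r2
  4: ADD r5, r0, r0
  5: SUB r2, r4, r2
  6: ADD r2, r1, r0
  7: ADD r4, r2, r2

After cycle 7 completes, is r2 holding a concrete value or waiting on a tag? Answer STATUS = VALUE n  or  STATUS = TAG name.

cycle 1: issue ADD r5<-Add1 // r0:7,r1:5,r2:2,r3:5,r4:7,r5:Add1
cycle 2: issue MUL r4<-Mul1 // r0:7,r1:5,r2:2,r3:5,r4:Mul1,r5:Add1
cycle 3: issue ADD r5<-Add2 // r0:7,r1:5,r2:2,r3:5,r4:Mul1,r5:Add2
cycle 4: CDB Add1=12; issue SUB r1<-Add1 // r0:7,r1:Add1,r2:2,r3:5,r4:Mul1,r5:Add2
cycle 5: stall // r0:7,r1:Add1,r2:2,r3:5,r4:Mul1,r5:Add2
cycle 6: CDB Add2=7; issue ADD r5<-Add2 // r0:7,r1:Add1,r2:2,r3:5,r4:Mul1,r5:Add2
cycle 7: CDB Add1=3; issue SUB r2<-Add1 // r0:7,r1:3,r2:Add1,r3:5,r4:Mul1,r5:Add2

STATUS = TAG Add1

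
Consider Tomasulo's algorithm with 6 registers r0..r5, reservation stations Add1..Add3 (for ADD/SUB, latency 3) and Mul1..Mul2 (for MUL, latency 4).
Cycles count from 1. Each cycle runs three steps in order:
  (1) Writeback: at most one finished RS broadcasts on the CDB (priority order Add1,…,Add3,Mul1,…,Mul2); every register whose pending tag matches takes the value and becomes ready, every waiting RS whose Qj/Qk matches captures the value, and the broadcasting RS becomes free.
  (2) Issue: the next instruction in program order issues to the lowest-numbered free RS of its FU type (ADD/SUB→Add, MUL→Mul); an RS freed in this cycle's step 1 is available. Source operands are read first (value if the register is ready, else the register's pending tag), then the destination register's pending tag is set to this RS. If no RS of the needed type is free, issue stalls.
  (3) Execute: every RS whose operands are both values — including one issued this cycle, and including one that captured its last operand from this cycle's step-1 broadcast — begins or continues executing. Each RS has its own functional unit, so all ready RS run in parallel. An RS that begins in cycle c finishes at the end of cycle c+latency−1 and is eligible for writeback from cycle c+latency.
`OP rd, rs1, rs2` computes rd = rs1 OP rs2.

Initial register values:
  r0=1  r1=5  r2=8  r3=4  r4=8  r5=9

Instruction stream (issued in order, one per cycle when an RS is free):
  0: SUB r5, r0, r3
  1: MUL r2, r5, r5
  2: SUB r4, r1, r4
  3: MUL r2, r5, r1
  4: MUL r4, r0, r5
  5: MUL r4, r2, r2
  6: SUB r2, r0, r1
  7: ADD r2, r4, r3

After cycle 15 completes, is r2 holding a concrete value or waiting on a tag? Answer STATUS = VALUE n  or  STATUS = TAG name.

STATUS = TAG Add2

c1: issue SUB r5<-Add1 | r0:1,r1:5,r2:8,r3:4,r4:8,r5:Add1
c2: issue MUL r2<-Mul1 | r0:1,r1:5,r2:Mul1,r3:4,r4:8,r5:Add1
c3: issue SUB r4<-Add2 | r0:1,r1:5,r2:Mul1,r3:4,r4:Add2,r5:Add1
c4: CDB Add1=-3; issue MUL r2<-Mul2 | r0:1,r1:5,r2:Mul2,r3:4,r4:Add2,r5:-3
c5: stall | r0:1,r1:5,r2:Mul2,r3:4,r4:Add2,r5:-3
c6: CDB Add2=-3; stall | r0:1,r1:5,r2:Mul2,r3:4,r4:-3,r5:-3
c7: stall | r0:1,r1:5,r2:Mul2,r3:4,r4:-3,r5:-3
c8: CDB Mul1=9; issue MUL r4<-Mul1 | r0:1,r1:5,r2:Mul2,r3:4,r4:Mul1,r5:-3
c9: CDB Mul2=-15; issue MUL r4<-Mul2 | r0:1,r1:5,r2:-15,r3:4,r4:Mul2,r5:-3
c10: issue SUB r2<-Add1 | r0:1,r1:5,r2:Add1,r3:4,r4:Mul2,r5:-3
c11: issue ADD r2<-Add2 | r0:1,r1:5,r2:Add2,r3:4,r4:Mul2,r5:-3
c12: CDB Mul1=-3 | r0:1,r1:5,r2:Add2,r3:4,r4:Mul2,r5:-3
c13: CDB Add1=-4 | r0:1,r1:5,r2:Add2,r3:4,r4:Mul2,r5:-3
c14: CDB Mul2=225 | r0:1,r1:5,r2:Add2,r3:4,r4:225,r5:-3
c15: - | r0:1,r1:5,r2:Add2,r3:4,r4:225,r5:-3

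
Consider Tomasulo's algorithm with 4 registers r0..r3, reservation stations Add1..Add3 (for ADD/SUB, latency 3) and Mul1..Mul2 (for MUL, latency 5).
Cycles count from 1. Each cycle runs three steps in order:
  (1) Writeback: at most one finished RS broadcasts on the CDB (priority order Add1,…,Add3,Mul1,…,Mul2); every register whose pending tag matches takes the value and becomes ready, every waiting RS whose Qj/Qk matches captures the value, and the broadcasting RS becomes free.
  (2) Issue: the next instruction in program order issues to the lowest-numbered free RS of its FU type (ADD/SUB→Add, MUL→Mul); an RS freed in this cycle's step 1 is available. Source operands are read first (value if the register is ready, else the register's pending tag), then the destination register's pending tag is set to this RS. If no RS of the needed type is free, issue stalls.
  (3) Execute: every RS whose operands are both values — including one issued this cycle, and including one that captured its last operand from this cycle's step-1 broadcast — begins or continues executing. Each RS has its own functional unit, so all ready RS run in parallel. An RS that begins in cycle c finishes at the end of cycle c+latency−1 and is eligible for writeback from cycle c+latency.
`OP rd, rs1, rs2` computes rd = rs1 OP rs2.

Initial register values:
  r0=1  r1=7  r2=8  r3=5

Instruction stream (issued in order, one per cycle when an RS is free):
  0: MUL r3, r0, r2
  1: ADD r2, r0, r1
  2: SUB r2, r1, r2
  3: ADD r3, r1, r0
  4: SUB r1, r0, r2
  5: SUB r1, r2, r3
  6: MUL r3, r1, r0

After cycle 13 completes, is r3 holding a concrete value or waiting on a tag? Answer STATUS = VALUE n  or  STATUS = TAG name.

STATUS = TAG Mul1

c1: issue MUL r3<-Mul1 | r0:1,r1:7,r2:8,r3:Mul1
c2: issue ADD r2<-Add1 | r0:1,r1:7,r2:Add1,r3:Mul1
c3: issue SUB r2<-Add2 | r0:1,r1:7,r2:Add2,r3:Mul1
c4: issue ADD r3<-Add3 | r0:1,r1:7,r2:Add2,r3:Add3
c5: CDB Add1=8; issue SUB r1<-Add1 | r0:1,r1:Add1,r2:Add2,r3:Add3
c6: CDB Mul1=8; stall | r0:1,r1:Add1,r2:Add2,r3:Add3
c7: CDB Add3=8; issue SUB r1<-Add3 | r0:1,r1:Add3,r2:Add2,r3:8
c8: CDB Add2=-1; issue MUL r3<-Mul1 | r0:1,r1:Add3,r2:-1,r3:Mul1
c9: - | r0:1,r1:Add3,r2:-1,r3:Mul1
c10: - | r0:1,r1:Add3,r2:-1,r3:Mul1
c11: CDB Add1=2 | r0:1,r1:Add3,r2:-1,r3:Mul1
c12: CDB Add3=-9 | r0:1,r1:-9,r2:-1,r3:Mul1
c13: - | r0:1,r1:-9,r2:-1,r3:Mul1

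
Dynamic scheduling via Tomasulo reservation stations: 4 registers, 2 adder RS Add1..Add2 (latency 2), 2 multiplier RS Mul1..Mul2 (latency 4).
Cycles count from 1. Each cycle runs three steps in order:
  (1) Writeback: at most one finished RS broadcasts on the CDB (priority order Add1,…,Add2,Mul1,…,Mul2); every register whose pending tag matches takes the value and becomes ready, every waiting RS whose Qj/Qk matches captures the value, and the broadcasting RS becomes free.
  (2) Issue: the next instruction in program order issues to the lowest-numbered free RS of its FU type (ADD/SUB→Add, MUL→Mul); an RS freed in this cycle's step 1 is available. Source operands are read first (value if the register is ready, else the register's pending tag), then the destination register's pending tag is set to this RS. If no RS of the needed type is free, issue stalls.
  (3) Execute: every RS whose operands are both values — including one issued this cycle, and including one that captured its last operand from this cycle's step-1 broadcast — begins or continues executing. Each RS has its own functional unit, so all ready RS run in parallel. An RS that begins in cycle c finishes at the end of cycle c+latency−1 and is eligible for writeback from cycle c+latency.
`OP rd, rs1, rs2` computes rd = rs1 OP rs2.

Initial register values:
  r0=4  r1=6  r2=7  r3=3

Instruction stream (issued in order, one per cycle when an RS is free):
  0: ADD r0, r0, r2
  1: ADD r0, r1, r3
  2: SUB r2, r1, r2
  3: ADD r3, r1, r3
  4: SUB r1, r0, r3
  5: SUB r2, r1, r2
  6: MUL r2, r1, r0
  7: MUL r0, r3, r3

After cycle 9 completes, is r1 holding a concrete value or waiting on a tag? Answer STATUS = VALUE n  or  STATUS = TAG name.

STATUS = VALUE 0

  c1: issue ADD r0<-Add1  regs: r0:Add1,r1:6,r2:7,r3:3
  c2: issue ADD r0<-Add2  regs: r0:Add2,r1:6,r2:7,r3:3
  c3: CDB Add1=11; issue SUB r2<-Add1  regs: r0:Add2,r1:6,r2:Add1,r3:3
  c4: CDB Add2=9; issue ADD r3<-Add2  regs: r0:9,r1:6,r2:Add1,r3:Add2
  c5: CDB Add1=-1; issue SUB r1<-Add1  regs: r0:9,r1:Add1,r2:-1,r3:Add2
  c6: CDB Add2=9; issue SUB r2<-Add2  regs: r0:9,r1:Add1,r2:Add2,r3:9
  c7: issue MUL r2<-Mul1  regs: r0:9,r1:Add1,r2:Mul1,r3:9
  c8: CDB Add1=0; issue MUL r0<-Mul2  regs: r0:Mul2,r1:0,r2:Mul1,r3:9
  c9: -  regs: r0:Mul2,r1:0,r2:Mul1,r3:9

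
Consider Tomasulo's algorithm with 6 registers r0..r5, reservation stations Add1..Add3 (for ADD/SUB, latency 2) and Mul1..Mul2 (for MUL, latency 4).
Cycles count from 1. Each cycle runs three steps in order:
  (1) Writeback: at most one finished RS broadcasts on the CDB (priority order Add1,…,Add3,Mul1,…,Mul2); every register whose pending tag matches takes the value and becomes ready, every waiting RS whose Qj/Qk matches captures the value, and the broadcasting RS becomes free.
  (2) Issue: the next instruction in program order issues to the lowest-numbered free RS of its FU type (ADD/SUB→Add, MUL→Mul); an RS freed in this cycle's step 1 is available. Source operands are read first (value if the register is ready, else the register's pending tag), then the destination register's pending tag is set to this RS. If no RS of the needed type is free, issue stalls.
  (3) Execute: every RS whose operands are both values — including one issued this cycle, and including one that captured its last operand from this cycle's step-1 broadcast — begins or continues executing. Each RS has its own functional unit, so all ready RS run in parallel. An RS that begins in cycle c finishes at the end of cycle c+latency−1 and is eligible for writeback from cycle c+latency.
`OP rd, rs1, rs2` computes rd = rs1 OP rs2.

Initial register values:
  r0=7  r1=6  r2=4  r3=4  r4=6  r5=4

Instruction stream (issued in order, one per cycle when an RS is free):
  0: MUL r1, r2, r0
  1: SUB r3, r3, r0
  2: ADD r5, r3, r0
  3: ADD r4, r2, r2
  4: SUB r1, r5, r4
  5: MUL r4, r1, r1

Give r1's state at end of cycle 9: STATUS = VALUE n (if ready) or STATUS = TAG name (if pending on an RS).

cycle 1: issue MUL r1<-Mul1 // r0:7,r1:Mul1,r2:4,r3:4,r4:6,r5:4
cycle 2: issue SUB r3<-Add1 // r0:7,r1:Mul1,r2:4,r3:Add1,r4:6,r5:4
cycle 3: issue ADD r5<-Add2 // r0:7,r1:Mul1,r2:4,r3:Add1,r4:6,r5:Add2
cycle 4: CDB Add1=-3; issue ADD r4<-Add1 // r0:7,r1:Mul1,r2:4,r3:-3,r4:Add1,r5:Add2
cycle 5: CDB Mul1=28; issue SUB r1<-Add3 // r0:7,r1:Add3,r2:4,r3:-3,r4:Add1,r5:Add2
cycle 6: CDB Add1=8; issue MUL r4<-Mul1 // r0:7,r1:Add3,r2:4,r3:-3,r4:Mul1,r5:Add2
cycle 7: CDB Add2=4 // r0:7,r1:Add3,r2:4,r3:-3,r4:Mul1,r5:4
cycle 8: - // r0:7,r1:Add3,r2:4,r3:-3,r4:Mul1,r5:4
cycle 9: CDB Add3=-4 // r0:7,r1:-4,r2:4,r3:-3,r4:Mul1,r5:4

STATUS = VALUE -4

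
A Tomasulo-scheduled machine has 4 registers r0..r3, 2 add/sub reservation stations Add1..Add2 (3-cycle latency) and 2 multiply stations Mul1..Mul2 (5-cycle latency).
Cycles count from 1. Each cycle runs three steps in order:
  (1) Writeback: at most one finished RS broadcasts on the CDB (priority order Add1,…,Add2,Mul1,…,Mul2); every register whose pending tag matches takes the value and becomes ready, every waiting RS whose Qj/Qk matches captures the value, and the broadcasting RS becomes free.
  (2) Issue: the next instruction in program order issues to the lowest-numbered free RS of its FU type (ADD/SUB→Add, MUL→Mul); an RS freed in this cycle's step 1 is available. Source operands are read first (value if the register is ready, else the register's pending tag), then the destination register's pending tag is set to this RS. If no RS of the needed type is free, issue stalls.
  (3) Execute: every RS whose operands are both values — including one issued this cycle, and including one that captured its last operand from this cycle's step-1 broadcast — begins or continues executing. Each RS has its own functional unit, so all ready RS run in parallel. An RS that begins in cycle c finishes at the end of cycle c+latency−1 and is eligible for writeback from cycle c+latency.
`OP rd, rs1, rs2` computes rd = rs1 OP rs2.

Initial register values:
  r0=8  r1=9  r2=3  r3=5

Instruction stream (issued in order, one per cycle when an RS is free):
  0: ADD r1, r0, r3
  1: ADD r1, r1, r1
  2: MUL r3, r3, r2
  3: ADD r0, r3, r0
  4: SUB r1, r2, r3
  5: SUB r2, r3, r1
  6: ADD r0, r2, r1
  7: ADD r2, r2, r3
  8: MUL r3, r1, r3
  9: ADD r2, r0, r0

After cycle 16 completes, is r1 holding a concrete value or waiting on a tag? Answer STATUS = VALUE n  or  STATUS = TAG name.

STATUS = VALUE -12

  c1: issue ADD r1<-Add1  regs: r0:8,r1:Add1,r2:3,r3:5
  c2: issue ADD r1<-Add2  regs: r0:8,r1:Add2,r2:3,r3:5
  c3: issue MUL r3<-Mul1  regs: r0:8,r1:Add2,r2:3,r3:Mul1
  c4: CDB Add1=13; issue ADD r0<-Add1  regs: r0:Add1,r1:Add2,r2:3,r3:Mul1
  c5: stall  regs: r0:Add1,r1:Add2,r2:3,r3:Mul1
  c6: stall  regs: r0:Add1,r1:Add2,r2:3,r3:Mul1
  c7: CDB Add2=26; issue SUB r1<-Add2  regs: r0:Add1,r1:Add2,r2:3,r3:Mul1
  c8: CDB Mul1=15; stall  regs: r0:Add1,r1:Add2,r2:3,r3:15
  c9: stall  regs: r0:Add1,r1:Add2,r2:3,r3:15
  c10: stall  regs: r0:Add1,r1:Add2,r2:3,r3:15
  c11: CDB Add1=23; issue SUB r2<-Add1  regs: r0:23,r1:Add2,r2:Add1,r3:15
  c12: CDB Add2=-12; issue ADD r0<-Add2  regs: r0:Add2,r1:-12,r2:Add1,r3:15
  c13: stall  regs: r0:Add2,r1:-12,r2:Add1,r3:15
  c14: stall  regs: r0:Add2,r1:-12,r2:Add1,r3:15
  c15: CDB Add1=27; issue ADD r2<-Add1  regs: r0:Add2,r1:-12,r2:Add1,r3:15
  c16: issue MUL r3<-Mul1  regs: r0:Add2,r1:-12,r2:Add1,r3:Mul1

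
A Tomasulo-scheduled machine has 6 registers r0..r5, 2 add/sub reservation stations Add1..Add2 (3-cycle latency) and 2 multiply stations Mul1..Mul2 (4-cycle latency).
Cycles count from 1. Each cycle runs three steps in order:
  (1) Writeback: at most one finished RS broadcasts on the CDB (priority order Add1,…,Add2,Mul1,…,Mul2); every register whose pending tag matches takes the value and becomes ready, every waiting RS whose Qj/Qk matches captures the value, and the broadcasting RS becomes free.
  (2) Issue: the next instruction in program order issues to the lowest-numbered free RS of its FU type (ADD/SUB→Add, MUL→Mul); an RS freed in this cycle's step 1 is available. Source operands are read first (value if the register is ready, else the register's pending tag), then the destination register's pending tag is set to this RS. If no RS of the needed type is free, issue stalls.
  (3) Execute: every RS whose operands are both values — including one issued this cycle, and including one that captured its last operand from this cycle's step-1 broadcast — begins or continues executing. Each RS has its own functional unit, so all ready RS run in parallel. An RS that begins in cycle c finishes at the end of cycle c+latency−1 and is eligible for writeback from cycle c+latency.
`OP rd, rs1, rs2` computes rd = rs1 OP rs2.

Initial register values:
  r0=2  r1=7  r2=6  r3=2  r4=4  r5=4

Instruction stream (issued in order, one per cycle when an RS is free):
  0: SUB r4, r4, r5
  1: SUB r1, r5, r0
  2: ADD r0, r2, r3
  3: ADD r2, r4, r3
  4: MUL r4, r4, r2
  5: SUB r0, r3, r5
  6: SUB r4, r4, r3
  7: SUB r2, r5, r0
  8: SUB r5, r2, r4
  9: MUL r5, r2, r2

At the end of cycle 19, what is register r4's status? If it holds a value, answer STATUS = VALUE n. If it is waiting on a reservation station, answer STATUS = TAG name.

STATUS = VALUE -2

cycle 1: issue SUB r4<-Add1 // r0:2,r1:7,r2:6,r3:2,r4:Add1,r5:4
cycle 2: issue SUB r1<-Add2 // r0:2,r1:Add2,r2:6,r3:2,r4:Add1,r5:4
cycle 3: stall // r0:2,r1:Add2,r2:6,r3:2,r4:Add1,r5:4
cycle 4: CDB Add1=0; issue ADD r0<-Add1 // r0:Add1,r1:Add2,r2:6,r3:2,r4:0,r5:4
cycle 5: CDB Add2=2; issue ADD r2<-Add2 // r0:Add1,r1:2,r2:Add2,r3:2,r4:0,r5:4
cycle 6: issue MUL r4<-Mul1 // r0:Add1,r1:2,r2:Add2,r3:2,r4:Mul1,r5:4
cycle 7: CDB Add1=8; issue SUB r0<-Add1 // r0:Add1,r1:2,r2:Add2,r3:2,r4:Mul1,r5:4
cycle 8: CDB Add2=2; issue SUB r4<-Add2 // r0:Add1,r1:2,r2:2,r3:2,r4:Add2,r5:4
cycle 9: stall // r0:Add1,r1:2,r2:2,r3:2,r4:Add2,r5:4
cycle 10: CDB Add1=-2; issue SUB r2<-Add1 // r0:-2,r1:2,r2:Add1,r3:2,r4:Add2,r5:4
cycle 11: stall // r0:-2,r1:2,r2:Add1,r3:2,r4:Add2,r5:4
cycle 12: CDB Mul1=0; stall // r0:-2,r1:2,r2:Add1,r3:2,r4:Add2,r5:4
cycle 13: CDB Add1=6; issue SUB r5<-Add1 // r0:-2,r1:2,r2:6,r3:2,r4:Add2,r5:Add1
cycle 14: issue MUL r5<-Mul1 // r0:-2,r1:2,r2:6,r3:2,r4:Add2,r5:Mul1
cycle 15: CDB Add2=-2 // r0:-2,r1:2,r2:6,r3:2,r4:-2,r5:Mul1
cycle 16: - // r0:-2,r1:2,r2:6,r3:2,r4:-2,r5:Mul1
cycle 17: - // r0:-2,r1:2,r2:6,r3:2,r4:-2,r5:Mul1
cycle 18: CDB Add1=8 // r0:-2,r1:2,r2:6,r3:2,r4:-2,r5:Mul1
cycle 19: CDB Mul1=36 // r0:-2,r1:2,r2:6,r3:2,r4:-2,r5:36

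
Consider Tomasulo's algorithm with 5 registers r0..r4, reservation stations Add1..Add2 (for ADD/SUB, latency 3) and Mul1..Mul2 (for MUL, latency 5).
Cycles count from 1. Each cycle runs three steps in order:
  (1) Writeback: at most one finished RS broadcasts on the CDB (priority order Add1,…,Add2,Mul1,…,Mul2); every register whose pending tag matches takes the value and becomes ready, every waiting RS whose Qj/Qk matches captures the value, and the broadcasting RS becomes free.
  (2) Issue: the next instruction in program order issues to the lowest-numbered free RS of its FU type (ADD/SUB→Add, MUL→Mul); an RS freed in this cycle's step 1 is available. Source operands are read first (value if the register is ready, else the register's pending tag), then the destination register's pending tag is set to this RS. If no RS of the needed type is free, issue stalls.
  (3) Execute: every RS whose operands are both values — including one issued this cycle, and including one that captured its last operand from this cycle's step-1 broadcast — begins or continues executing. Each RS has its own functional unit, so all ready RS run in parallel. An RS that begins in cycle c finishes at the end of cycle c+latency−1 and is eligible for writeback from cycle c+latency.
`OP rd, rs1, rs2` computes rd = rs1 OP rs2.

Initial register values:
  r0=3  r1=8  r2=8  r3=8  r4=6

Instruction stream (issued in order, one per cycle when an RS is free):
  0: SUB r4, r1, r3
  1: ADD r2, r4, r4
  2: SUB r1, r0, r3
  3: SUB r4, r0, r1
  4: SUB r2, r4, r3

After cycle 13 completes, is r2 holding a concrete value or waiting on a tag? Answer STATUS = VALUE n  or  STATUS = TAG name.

STATUS = VALUE 0

cycle 1: issue SUB r4<-Add1 // r0:3,r1:8,r2:8,r3:8,r4:Add1
cycle 2: issue ADD r2<-Add2 // r0:3,r1:8,r2:Add2,r3:8,r4:Add1
cycle 3: stall // r0:3,r1:8,r2:Add2,r3:8,r4:Add1
cycle 4: CDB Add1=0; issue SUB r1<-Add1 // r0:3,r1:Add1,r2:Add2,r3:8,r4:0
cycle 5: stall // r0:3,r1:Add1,r2:Add2,r3:8,r4:0
cycle 6: stall // r0:3,r1:Add1,r2:Add2,r3:8,r4:0
cycle 7: CDB Add1=-5; issue SUB r4<-Add1 // r0:3,r1:-5,r2:Add2,r3:8,r4:Add1
cycle 8: CDB Add2=0; issue SUB r2<-Add2 // r0:3,r1:-5,r2:Add2,r3:8,r4:Add1
cycle 9: - // r0:3,r1:-5,r2:Add2,r3:8,r4:Add1
cycle 10: CDB Add1=8 // r0:3,r1:-5,r2:Add2,r3:8,r4:8
cycle 11: - // r0:3,r1:-5,r2:Add2,r3:8,r4:8
cycle 12: - // r0:3,r1:-5,r2:Add2,r3:8,r4:8
cycle 13: CDB Add2=0 // r0:3,r1:-5,r2:0,r3:8,r4:8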